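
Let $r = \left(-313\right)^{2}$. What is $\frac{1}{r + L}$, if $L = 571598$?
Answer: $\frac{1}{669567} \approx 1.4935 \cdot 10^{-6}$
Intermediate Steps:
$r = 97969$
$\frac{1}{r + L} = \frac{1}{97969 + 571598} = \frac{1}{669567}$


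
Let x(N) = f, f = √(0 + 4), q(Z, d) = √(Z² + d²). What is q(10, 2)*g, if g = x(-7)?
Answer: 4*√26 ≈ 20.396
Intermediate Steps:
f = 2 (f = √4 = 2)
x(N) = 2
g = 2
q(10, 2)*g = √(10² + 2²)*2 = √(100 + 4)*2 = √104*2 = (2*√26)*2 = 4*√26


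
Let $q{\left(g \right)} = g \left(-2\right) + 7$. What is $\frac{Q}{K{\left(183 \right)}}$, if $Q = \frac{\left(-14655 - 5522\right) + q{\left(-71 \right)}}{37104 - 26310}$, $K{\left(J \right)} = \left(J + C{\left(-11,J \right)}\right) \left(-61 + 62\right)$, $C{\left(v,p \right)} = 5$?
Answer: $- \frac{1669}{169106} \approx -0.0098695$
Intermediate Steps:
$q{\left(g \right)} = 7 - 2 g$ ($q{\left(g \right)} = - 2 g + 7 = 7 - 2 g$)
$K{\left(J \right)} = 5 + J$ ($K{\left(J \right)} = \left(J + 5\right) \left(-61 + 62\right) = \left(5 + J\right) 1 = 5 + J$)
$Q = - \frac{3338}{1799}$ ($Q = \frac{\left(-14655 - 5522\right) + \left(7 - -142\right)}{37104 - 26310} = \frac{-20177 + \left(7 + 142\right)}{10794} = \left(-20177 + 149\right) \frac{1}{10794} = \left(-20028\right) \frac{1}{10794} = - \frac{3338}{1799} \approx -1.8555$)
$\frac{Q}{K{\left(183 \right)}} = - \frac{3338}{1799 \left(5 + 183\right)} = - \frac{3338}{1799 \cdot 188} = \left(- \frac{3338}{1799}\right) \frac{1}{188} = - \frac{1669}{169106}$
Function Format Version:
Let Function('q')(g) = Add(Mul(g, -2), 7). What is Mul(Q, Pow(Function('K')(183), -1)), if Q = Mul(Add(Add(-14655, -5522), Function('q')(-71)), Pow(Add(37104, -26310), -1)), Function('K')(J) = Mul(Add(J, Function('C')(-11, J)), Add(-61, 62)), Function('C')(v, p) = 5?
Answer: Rational(-1669, 169106) ≈ -0.0098695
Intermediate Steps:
Function('q')(g) = Add(7, Mul(-2, g)) (Function('q')(g) = Add(Mul(-2, g), 7) = Add(7, Mul(-2, g)))
Function('K')(J) = Add(5, J) (Function('K')(J) = Mul(Add(J, 5), Add(-61, 62)) = Mul(Add(5, J), 1) = Add(5, J))
Q = Rational(-3338, 1799) (Q = Mul(Add(Add(-14655, -5522), Add(7, Mul(-2, -71))), Pow(Add(37104, -26310), -1)) = Mul(Add(-20177, Add(7, 142)), Pow(10794, -1)) = Mul(Add(-20177, 149), Rational(1, 10794)) = Mul(-20028, Rational(1, 10794)) = Rational(-3338, 1799) ≈ -1.8555)
Mul(Q, Pow(Function('K')(183), -1)) = Mul(Rational(-3338, 1799), Pow(Add(5, 183), -1)) = Mul(Rational(-3338, 1799), Pow(188, -1)) = Mul(Rational(-3338, 1799), Rational(1, 188)) = Rational(-1669, 169106)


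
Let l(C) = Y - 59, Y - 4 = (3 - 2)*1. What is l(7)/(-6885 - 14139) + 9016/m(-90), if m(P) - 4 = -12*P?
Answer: 2633485/316528 ≈ 8.3199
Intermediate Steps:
m(P) = 4 - 12*P
Y = 5 (Y = 4 + (3 - 2)*1 = 4 + 1*1 = 4 + 1 = 5)
l(C) = -54 (l(C) = 5 - 59 = -54)
l(7)/(-6885 - 14139) + 9016/m(-90) = -54/(-6885 - 14139) + 9016/(4 - 12*(-90)) = -54/(-21024) + 9016/(4 + 1080) = -54*(-1/21024) + 9016/1084 = 3/1168 + 9016*(1/1084) = 3/1168 + 2254/271 = 2633485/316528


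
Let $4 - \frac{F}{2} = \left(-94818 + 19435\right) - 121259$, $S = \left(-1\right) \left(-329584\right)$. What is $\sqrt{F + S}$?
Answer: $2 \sqrt{180719} \approx 850.22$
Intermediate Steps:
$S = 329584$
$F = 393292$ ($F = 8 - 2 \left(\left(-94818 + 19435\right) - 121259\right) = 8 - 2 \left(-75383 - 121259\right) = 8 - -393284 = 8 + 393284 = 393292$)
$\sqrt{F + S} = \sqrt{393292 + 329584} = \sqrt{722876} = 2 \sqrt{180719}$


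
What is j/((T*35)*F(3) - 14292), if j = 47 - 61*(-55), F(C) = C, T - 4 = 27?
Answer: -1134/3679 ≈ -0.30824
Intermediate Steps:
T = 31 (T = 4 + 27 = 31)
j = 3402 (j = 47 + 3355 = 3402)
j/((T*35)*F(3) - 14292) = 3402/((31*35)*3 - 14292) = 3402/(1085*3 - 14292) = 3402/(3255 - 14292) = 3402/(-11037) = 3402*(-1/11037) = -1134/3679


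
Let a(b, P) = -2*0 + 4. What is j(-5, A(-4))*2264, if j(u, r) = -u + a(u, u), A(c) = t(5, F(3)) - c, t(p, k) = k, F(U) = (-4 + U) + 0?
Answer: 20376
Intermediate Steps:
a(b, P) = 4 (a(b, P) = 0 + 4 = 4)
F(U) = -4 + U
A(c) = -1 - c (A(c) = (-4 + 3) - c = -1 - c)
j(u, r) = 4 - u (j(u, r) = -u + 4 = 4 - u)
j(-5, A(-4))*2264 = (4 - 1*(-5))*2264 = (4 + 5)*2264 = 9*2264 = 20376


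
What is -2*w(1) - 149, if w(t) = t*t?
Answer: -151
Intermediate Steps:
w(t) = t**2
-2*w(1) - 149 = -2*1**2 - 149 = -2*1 - 149 = -2 - 149 = -151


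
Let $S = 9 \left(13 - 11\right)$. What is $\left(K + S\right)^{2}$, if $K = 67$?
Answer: $7225$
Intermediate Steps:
$S = 18$ ($S = 9 \cdot 2 = 18$)
$\left(K + S\right)^{2} = \left(67 + 18\right)^{2} = 85^{2} = 7225$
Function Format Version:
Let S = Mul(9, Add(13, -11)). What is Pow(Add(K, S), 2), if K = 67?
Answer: 7225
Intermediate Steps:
S = 18 (S = Mul(9, 2) = 18)
Pow(Add(K, S), 2) = Pow(Add(67, 18), 2) = Pow(85, 2) = 7225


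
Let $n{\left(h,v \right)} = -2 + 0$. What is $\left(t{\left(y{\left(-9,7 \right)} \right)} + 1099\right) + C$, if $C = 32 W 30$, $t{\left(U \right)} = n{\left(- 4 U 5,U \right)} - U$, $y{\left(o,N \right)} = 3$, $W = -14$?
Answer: $-12346$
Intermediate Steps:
$n{\left(h,v \right)} = -2$
$t{\left(U \right)} = -2 - U$
$C = -13440$ ($C = 32 \left(-14\right) 30 = \left(-448\right) 30 = -13440$)
$\left(t{\left(y{\left(-9,7 \right)} \right)} + 1099\right) + C = \left(\left(-2 - 3\right) + 1099\right) - 13440 = \left(-5 + 1099\right) - 13440 = 1094 - 13440 = -12346$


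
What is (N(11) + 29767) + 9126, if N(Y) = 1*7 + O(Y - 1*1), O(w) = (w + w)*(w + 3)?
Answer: 39160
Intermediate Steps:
O(w) = 2*w*(3 + w) (O(w) = (2*w)*(3 + w) = 2*w*(3 + w))
N(Y) = 7 + 2*(-1 + Y)*(2 + Y) (N(Y) = 1*7 + 2*(Y - 1*1)*(3 + (Y - 1*1)) = 7 + 2*(Y - 1)*(3 + (Y - 1)) = 7 + 2*(-1 + Y)*(3 + (-1 + Y)) = 7 + 2*(-1 + Y)*(2 + Y))
(N(11) + 29767) + 9126 = ((7 + 2*(-1 + 11)*(2 + 11)) + 29767) + 9126 = ((7 + 2*10*13) + 29767) + 9126 = ((7 + 260) + 29767) + 9126 = (267 + 29767) + 9126 = 30034 + 9126 = 39160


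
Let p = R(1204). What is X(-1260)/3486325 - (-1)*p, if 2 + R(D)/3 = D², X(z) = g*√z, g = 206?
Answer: 4348842 + 1236*I*√35/3486325 ≈ 4.3488e+6 + 0.0020974*I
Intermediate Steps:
X(z) = 206*√z
R(D) = -6 + 3*D²
p = 4348842 (p = -6 + 3*1204² = -6 + 3*1449616 = -6 + 4348848 = 4348842)
X(-1260)/3486325 - (-1)*p = (206*√(-1260))/3486325 - (-1)*4348842 = (206*(6*I*√35))*(1/3486325) - 1*(-4348842) = (1236*I*√35)*(1/3486325) + 4348842 = 1236*I*√35/3486325 + 4348842 = 4348842 + 1236*I*√35/3486325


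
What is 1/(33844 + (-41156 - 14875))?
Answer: -1/22187 ≈ -4.5071e-5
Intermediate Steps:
1/(33844 + (-41156 - 14875)) = 1/(33844 - 56031) = 1/(-22187) = -1/22187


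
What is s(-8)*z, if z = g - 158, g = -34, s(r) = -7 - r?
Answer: -192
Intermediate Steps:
z = -192 (z = -34 - 158 = -192)
s(-8)*z = (-7 - 1*(-8))*(-192) = (-7 + 8)*(-192) = 1*(-192) = -192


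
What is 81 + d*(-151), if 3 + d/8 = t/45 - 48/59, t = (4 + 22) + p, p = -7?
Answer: 11091887/2655 ≈ 4177.7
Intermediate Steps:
t = 19 (t = (4 + 22) - 7 = 26 - 7 = 19)
d = -72032/2655 (d = -24 + 8*(19/45 - 48/59) = -24 + 8*(-1039/2655) = -24 - 8312/2655 = -72032/2655 ≈ -27.131)
81 + d*(-151) = 81 - 72032/2655*(-151) = 81 + 10876832/2655 = 11091887/2655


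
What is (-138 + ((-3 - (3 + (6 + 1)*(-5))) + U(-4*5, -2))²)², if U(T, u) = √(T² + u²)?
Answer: 2584505 + 256824*√101 ≈ 5.1656e+6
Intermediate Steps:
(-138 + ((-3 - (3 + (6 + 1)*(-5))) + U(-4*5, -2))²)² = (-138 + ((-3 - (3 + (6 + 1)*(-5))) + √((-4*5)² + (-2)²))²)² = (-138 + ((-3 - (3 + 7*(-5))) + √((-20)² + 4))²)² = (-138 + ((-3 - (3 - 35)) + √(400 + 4))²)² = (-138 + ((-3 - 1*(-32)) + √404)²)² = (-138 + ((-3 + 32) + 2*√101)²)² = (-138 + (29 + 2*√101)²)²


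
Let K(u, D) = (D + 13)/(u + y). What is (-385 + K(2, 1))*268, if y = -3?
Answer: -106932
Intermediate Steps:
K(u, D) = (13 + D)/(-3 + u) (K(u, D) = (D + 13)/(u - 3) = (13 + D)/(-3 + u))
(-385 + K(2, 1))*268 = (-385 + (13 + 1)/(-3 + 2))*268 = (-385 + 14/(-1))*268 = (-385 - 1*14)*268 = (-385 - 14)*268 = -399*268 = -106932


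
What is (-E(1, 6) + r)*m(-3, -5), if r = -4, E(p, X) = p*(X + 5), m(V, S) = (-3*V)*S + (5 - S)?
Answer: 525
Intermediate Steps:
m(V, S) = 5 - S - 3*S*V (m(V, S) = -3*S*V + (5 - S) = 5 - S - 3*S*V)
E(p, X) = p*(5 + X)
(-E(1, 6) + r)*m(-3, -5) = (-(5 + 6) - 4)*(5 - 1*(-5) - 3*(-5)*(-3)) = (-11 - 4)*(5 + 5 - 45) = (-1*11 - 4)*(-35) = (-11 - 4)*(-35) = -15*(-35) = 525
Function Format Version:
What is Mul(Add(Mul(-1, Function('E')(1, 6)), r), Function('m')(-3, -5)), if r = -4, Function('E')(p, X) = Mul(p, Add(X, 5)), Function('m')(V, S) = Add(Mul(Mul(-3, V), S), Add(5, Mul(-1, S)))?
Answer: 525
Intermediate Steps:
Function('m')(V, S) = Add(5, Mul(-1, S), Mul(-3, S, V)) (Function('m')(V, S) = Add(Mul(-3, S, V), Add(5, Mul(-1, S))) = Add(5, Mul(-1, S), Mul(-3, S, V)))
Function('E')(p, X) = Mul(p, Add(5, X))
Mul(Add(Mul(-1, Function('E')(1, 6)), r), Function('m')(-3, -5)) = Mul(Add(Mul(-1, Mul(1, Add(5, 6))), -4), Add(5, Mul(-1, -5), Mul(-3, -5, -3))) = Mul(Add(Mul(-1, Mul(1, 11)), -4), Add(5, 5, -45)) = Mul(Add(Mul(-1, 11), -4), -35) = Mul(Add(-11, -4), -35) = Mul(-15, -35) = 525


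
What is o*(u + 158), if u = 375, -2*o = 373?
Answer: -198809/2 ≈ -99405.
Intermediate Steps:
o = -373/2 (o = -1/2*373 = -373/2 ≈ -186.50)
o*(u + 158) = -373*(375 + 158)/2 = -373/2*533 = -198809/2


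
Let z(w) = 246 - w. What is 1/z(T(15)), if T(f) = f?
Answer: 1/231 ≈ 0.0043290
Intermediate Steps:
1/z(T(15)) = 1/(246 - 1*15) = 1/(246 - 15) = 1/231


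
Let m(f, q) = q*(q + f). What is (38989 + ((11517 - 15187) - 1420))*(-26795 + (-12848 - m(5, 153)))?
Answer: -2163332483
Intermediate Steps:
m(f, q) = q*(f + q)
(38989 + ((11517 - 15187) - 1420))*(-26795 + (-12848 - m(5, 153))) = (38989 + ((11517 - 15187) - 1420))*(-26795 + (-12848 - 153*(5 + 153))) = (38989 + (-3670 - 1420))*(-26795 + (-12848 - 153*158)) = (38989 - 5090)*(-26795 + (-12848 - 1*24174)) = 33899*(-26795 + (-12848 - 24174)) = 33899*(-26795 - 37022) = 33899*(-63817) = -2163332483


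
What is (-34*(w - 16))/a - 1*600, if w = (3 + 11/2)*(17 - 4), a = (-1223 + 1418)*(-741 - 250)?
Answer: -38647929/64415 ≈ -599.98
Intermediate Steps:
a = -193245 (a = 195*(-991) = -193245)
w = 221/2 (w = (3 + 11*(1/2))*13 = (3 + 11/2)*13 = (17/2)*13 = 221/2 ≈ 110.50)
(-34*(w - 16))/a - 1*600 = -34*(221/2 - 16)/(-193245) - 1*600 = -34*189/2*(-1/193245) - 600 = -3213*(-1/193245) - 600 = 1071/64415 - 600 = -38647929/64415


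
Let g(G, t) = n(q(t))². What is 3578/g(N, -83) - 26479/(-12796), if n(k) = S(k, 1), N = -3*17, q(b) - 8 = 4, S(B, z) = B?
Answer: 6199633/230328 ≈ 26.917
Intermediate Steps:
q(b) = 12 (q(b) = 8 + 4 = 12)
N = -51
n(k) = k
g(G, t) = 144 (g(G, t) = 12² = 144)
3578/g(N, -83) - 26479/(-12796) = 3578/144 - 26479/(-12796) = 3578*(1/144) - 26479*(-1/12796) = 1789/72 + 26479/12796 = 6199633/230328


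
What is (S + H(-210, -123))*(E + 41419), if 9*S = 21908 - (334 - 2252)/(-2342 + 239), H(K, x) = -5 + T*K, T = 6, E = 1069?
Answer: 940172382088/18927 ≈ 4.9674e+7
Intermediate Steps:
H(K, x) = -5 + 6*K
S = 46070606/18927 (S = (21908 - (334 - 2252)/(-2342 + 239))/9 = (21908 - (-1918)/(-2103))/9 = (21908 - (-1918)*(-1)/2103)/9 = (21908 - 1*1918/2103)/9 = (21908 - 1918/2103)/9 = (⅑)*(46070606/2103) = 46070606/18927 ≈ 2434.1)
(S + H(-210, -123))*(E + 41419) = (46070606/18927 + (-5 + 6*(-210)))*(1069 + 41419) = (46070606/18927 + (-5 - 1260))*42488 = (46070606/18927 - 1265)*42488 = (22127951/18927)*42488 = 940172382088/18927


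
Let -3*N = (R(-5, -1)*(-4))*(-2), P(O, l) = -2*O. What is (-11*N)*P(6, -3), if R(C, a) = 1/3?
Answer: -352/3 ≈ -117.33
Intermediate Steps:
R(C, a) = 1/3
N = -8/9 (N = -(1/3)*(-4)*(-2)/3 = -(-4)*(-2)/9 = -1/3*8/3 = -8/9 ≈ -0.88889)
(-11*N)*P(6, -3) = (-11*(-8/9))*(-2*6) = (88/9)*(-12) = -352/3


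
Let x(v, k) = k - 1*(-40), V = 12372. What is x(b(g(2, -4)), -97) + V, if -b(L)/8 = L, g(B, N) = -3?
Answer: 12315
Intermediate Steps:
b(L) = -8*L
x(v, k) = 40 + k (x(v, k) = k + 40 = 40 + k)
x(b(g(2, -4)), -97) + V = (40 - 97) + 12372 = -57 + 12372 = 12315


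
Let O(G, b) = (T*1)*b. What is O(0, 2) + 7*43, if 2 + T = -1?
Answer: 295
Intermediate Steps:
T = -3 (T = -2 - 1 = -3)
O(G, b) = -3*b (O(G, b) = (-3*1)*b = -3*b)
O(0, 2) + 7*43 = -3*2 + 7*43 = -6 + 301 = 295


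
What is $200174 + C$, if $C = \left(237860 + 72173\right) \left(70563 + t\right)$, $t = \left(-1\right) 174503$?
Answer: $-32224629846$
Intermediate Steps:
$t = -174503$
$C = -32224830020$ ($C = \left(237860 + 72173\right) \left(70563 - 174503\right) = 310033 \left(-103940\right) = -32224830020$)
$200174 + C = 200174 - 32224830020 = -32224629846$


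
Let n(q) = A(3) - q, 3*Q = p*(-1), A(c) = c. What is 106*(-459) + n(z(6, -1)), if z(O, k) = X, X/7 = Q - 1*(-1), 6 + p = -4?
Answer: -146044/3 ≈ -48681.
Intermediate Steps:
p = -10 (p = -6 - 4 = -10)
Q = 10/3 (Q = (-10*(-1))/3 = (⅓)*10 = 10/3 ≈ 3.3333)
X = 91/3 (X = 7*(10/3 - 1*(-1)) = 7*(10/3 + 1) = 7*(13/3) = 91/3 ≈ 30.333)
z(O, k) = 91/3
n(q) = 3 - q
106*(-459) + n(z(6, -1)) = 106*(-459) + (3 - 1*91/3) = -48654 + (3 - 91/3) = -48654 - 82/3 = -146044/3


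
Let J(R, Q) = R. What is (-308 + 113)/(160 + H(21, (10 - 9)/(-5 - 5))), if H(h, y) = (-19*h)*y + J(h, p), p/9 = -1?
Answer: -1950/2209 ≈ -0.88275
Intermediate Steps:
p = -9 (p = 9*(-1) = -9)
H(h, y) = h - 19*h*y (H(h, y) = (-19*h)*y + h = -19*h*y + h = h - 19*h*y)
(-308 + 113)/(160 + H(21, (10 - 9)/(-5 - 5))) = (-308 + 113)/(160 + 21*(1 - 19*(10 - 9)/(-5 - 5))) = -195/(160 + 21*(1 - 19/(-10))) = -195/(160 + 21*(1 - 19*(-1)/10)) = -195/(160 + 21*(1 - 19*(-1/10))) = -195/(160 + 21*(1 + 19/10)) = -195/(160 + 21*(29/10)) = -195/(160 + 609/10) = -195/2209/10 = -195*10/2209 = -1950/2209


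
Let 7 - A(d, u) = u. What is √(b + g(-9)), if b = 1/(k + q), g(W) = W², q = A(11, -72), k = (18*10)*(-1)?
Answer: 2*√206545/101 ≈ 8.9995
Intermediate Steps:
k = -180 (k = 180*(-1) = -180)
A(d, u) = 7 - u
q = 79 (q = 7 - 1*(-72) = 7 + 72 = 79)
b = -1/101 (b = 1/(-180 + 79) = 1/(-101) = -1/101 ≈ -0.0099010)
√(b + g(-9)) = √(-1/101 + (-9)²) = √(-1/101 + 81) = √(8180/101) = 2*√206545/101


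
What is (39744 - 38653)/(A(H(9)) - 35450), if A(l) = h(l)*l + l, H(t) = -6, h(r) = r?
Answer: -1091/35420 ≈ -0.030802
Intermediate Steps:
A(l) = l + l² (A(l) = l*l + l = l² + l = l + l²)
(39744 - 38653)/(A(H(9)) - 35450) = (39744 - 38653)/(-6*(1 - 6) - 35450) = 1091/(-6*(-5) - 35450) = 1091/(30 - 35450) = 1091/(-35420) = 1091*(-1/35420) = -1091/35420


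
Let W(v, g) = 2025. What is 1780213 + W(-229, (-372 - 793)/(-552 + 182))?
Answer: 1782238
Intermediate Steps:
1780213 + W(-229, (-372 - 793)/(-552 + 182)) = 1780213 + 2025 = 1782238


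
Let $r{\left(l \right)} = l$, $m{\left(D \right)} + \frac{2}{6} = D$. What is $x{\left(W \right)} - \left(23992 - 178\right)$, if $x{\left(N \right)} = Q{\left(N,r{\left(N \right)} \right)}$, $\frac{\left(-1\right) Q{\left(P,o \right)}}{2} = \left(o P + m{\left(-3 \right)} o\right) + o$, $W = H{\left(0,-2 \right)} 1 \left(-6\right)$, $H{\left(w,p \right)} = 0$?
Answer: $-23814$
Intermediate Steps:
$m{\left(D \right)} = - \frac{1}{3} + D$
$W = 0$ ($W = 0 \cdot 1 \left(-6\right) = 0 \left(-6\right) = 0$)
$Q{\left(P,o \right)} = \frac{14 o}{3} - 2 P o$ ($Q{\left(P,o \right)} = - 2 \left(\left(o P + \left(- \frac{1}{3} - 3\right) o\right) + o\right) = - 2 \left(\left(P o - \frac{10 o}{3}\right) + o\right) = - 2 \left(\left(- \frac{10 o}{3} + P o\right) + o\right) = - 2 \left(- \frac{7 o}{3} + P o\right) = \frac{14 o}{3} - 2 P o$)
$x{\left(N \right)} = \frac{2 N \left(7 - 3 N\right)}{3}$
$x{\left(W \right)} - \left(23992 - 178\right) = \frac{2}{3} \cdot 0 \left(7 - 0\right) - \left(23992 - 178\right) = \frac{2}{3} \cdot 0 \left(7 + 0\right) - \left(23992 - 178\right) = \frac{2}{3} \cdot 0 \cdot 7 - 23814 = 0 - 23814 = -23814$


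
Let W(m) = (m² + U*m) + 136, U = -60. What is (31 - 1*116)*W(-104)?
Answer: -1461320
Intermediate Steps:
W(m) = 136 + m² - 60*m (W(m) = (m² - 60*m) + 136 = 136 + m² - 60*m)
(31 - 1*116)*W(-104) = (31 - 1*116)*(136 + (-104)² - 60*(-104)) = (31 - 116)*(136 + 10816 + 6240) = -85*17192 = -1461320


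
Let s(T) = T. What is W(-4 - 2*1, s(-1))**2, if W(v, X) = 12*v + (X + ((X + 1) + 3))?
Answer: 4900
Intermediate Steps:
W(v, X) = 4 + 2*X + 12*v (W(v, X) = 12*v + (X + ((1 + X) + 3)) = 12*v + (X + (4 + X)) = 12*v + (4 + 2*X) = 4 + 2*X + 12*v)
W(-4 - 2*1, s(-1))**2 = (4 + 2*(-1) + 12*(-4 - 2*1))**2 = (4 - 2 + 12*(-4 - 2))**2 = (4 - 2 + 12*(-6))**2 = (4 - 2 - 72)**2 = (-70)**2 = 4900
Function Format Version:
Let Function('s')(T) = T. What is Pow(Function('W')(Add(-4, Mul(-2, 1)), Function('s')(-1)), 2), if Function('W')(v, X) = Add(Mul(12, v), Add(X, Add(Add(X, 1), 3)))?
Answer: 4900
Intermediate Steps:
Function('W')(v, X) = Add(4, Mul(2, X), Mul(12, v)) (Function('W')(v, X) = Add(Mul(12, v), Add(X, Add(Add(1, X), 3))) = Add(Mul(12, v), Add(X, Add(4, X))) = Add(Mul(12, v), Add(4, Mul(2, X))) = Add(4, Mul(2, X), Mul(12, v)))
Pow(Function('W')(Add(-4, Mul(-2, 1)), Function('s')(-1)), 2) = Pow(Add(4, Mul(2, -1), Mul(12, Add(-4, Mul(-2, 1)))), 2) = Pow(Add(4, -2, Mul(12, Add(-4, -2))), 2) = Pow(Add(4, -2, Mul(12, -6)), 2) = Pow(Add(4, -2, -72), 2) = Pow(-70, 2) = 4900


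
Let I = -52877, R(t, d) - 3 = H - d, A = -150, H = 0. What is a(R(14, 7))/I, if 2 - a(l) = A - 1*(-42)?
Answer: -10/4807 ≈ -0.0020803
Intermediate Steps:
R(t, d) = 3 - d (R(t, d) = 3 + (0 - d) = 3 - d)
a(l) = 110 (a(l) = 2 - (-150 - 1*(-42)) = 2 - (-150 + 42) = 2 - 1*(-108) = 2 + 108 = 110)
a(R(14, 7))/I = 110/(-52877) = 110*(-1/52877) = -10/4807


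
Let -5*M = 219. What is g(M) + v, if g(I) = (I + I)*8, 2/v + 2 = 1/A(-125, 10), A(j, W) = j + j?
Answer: -1758004/2505 ≈ -701.80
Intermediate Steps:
A(j, W) = 2*j
M = -219/5 (M = -⅕*219 = -219/5 ≈ -43.800)
v = -500/501 (v = 2/(-2 + 1/(2*(-125))) = 2/(-2 + 1/(-250)) = 2/(-2 - 1/250) = 2/(-501/250) = 2*(-250/501) = -500/501 ≈ -0.99800)
g(I) = 16*I (g(I) = (2*I)*8 = 16*I)
g(M) + v = 16*(-219/5) - 500/501 = -3504/5 - 500/501 = -1758004/2505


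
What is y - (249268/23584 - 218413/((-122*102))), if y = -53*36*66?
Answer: -2310344608117/18342456 ≈ -1.2596e+5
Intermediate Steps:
y = -125928 (y = -1908*66 = -125928)
y - (249268/23584 - 218413/((-122*102))) = -125928 - (249268/23584 - 218413/((-122*102))) = -125928 - (249268*(1/23584) - 218413/(-12444)) = -125928 - (62317/5896 - 218413*(-1/12444)) = -125928 - (62317/5896 + 218413/12444) = -125928 - 1*515808949/18342456 = -125928 - 515808949/18342456 = -2310344608117/18342456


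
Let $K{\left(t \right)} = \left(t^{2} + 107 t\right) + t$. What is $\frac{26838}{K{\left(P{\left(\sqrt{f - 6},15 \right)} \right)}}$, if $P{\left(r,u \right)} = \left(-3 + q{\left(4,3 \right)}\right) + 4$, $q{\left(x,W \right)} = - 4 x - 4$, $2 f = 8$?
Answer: $- \frac{26838}{1691} \approx -15.871$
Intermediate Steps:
$f = 4$ ($f = \frac{1}{2} \cdot 8 = 4$)
$q{\left(x,W \right)} = -4 - 4 x$
$P{\left(r,u \right)} = -19$ ($P{\left(r,u \right)} = \left(-3 - 20\right) + 4 = -23 + 4 = -19$)
$K{\left(t \right)} = t^{2} + 108 t$
$\frac{26838}{K{\left(P{\left(\sqrt{f - 6},15 \right)} \right)}} = \frac{26838}{\left(-19\right) \left(108 - 19\right)} = \frac{26838}{\left(-19\right) 89} = \frac{26838}{-1691} = 26838 \left(- \frac{1}{1691}\right) = - \frac{26838}{1691}$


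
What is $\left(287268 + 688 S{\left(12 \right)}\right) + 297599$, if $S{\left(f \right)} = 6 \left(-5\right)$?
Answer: $564227$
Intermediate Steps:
$S{\left(f \right)} = -30$
$\left(287268 + 688 S{\left(12 \right)}\right) + 297599 = \left(287268 + 688 \left(-30\right)\right) + 297599 = \left(287268 - 20640\right) + 297599 = 266628 + 297599 = 564227$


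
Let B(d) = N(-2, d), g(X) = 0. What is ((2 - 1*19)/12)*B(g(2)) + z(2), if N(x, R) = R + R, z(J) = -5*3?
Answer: -15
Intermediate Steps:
z(J) = -15
N(x, R) = 2*R
B(d) = 2*d
((2 - 1*19)/12)*B(g(2)) + z(2) = ((2 - 1*19)/12)*(2*0) - 15 = ((2 - 19)*(1/12))*0 - 15 = -17*1/12*0 - 15 = -17/12*0 - 15 = 0 - 15 = -15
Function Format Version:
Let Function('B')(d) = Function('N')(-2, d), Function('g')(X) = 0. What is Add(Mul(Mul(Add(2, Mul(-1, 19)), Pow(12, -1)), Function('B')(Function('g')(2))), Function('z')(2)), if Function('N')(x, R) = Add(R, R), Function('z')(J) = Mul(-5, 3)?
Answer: -15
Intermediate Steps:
Function('z')(J) = -15
Function('N')(x, R) = Mul(2, R)
Function('B')(d) = Mul(2, d)
Add(Mul(Mul(Add(2, Mul(-1, 19)), Pow(12, -1)), Function('B')(Function('g')(2))), Function('z')(2)) = Add(Mul(Mul(Add(2, Mul(-1, 19)), Pow(12, -1)), Mul(2, 0)), -15) = Add(Mul(Mul(Add(2, -19), Rational(1, 12)), 0), -15) = Add(Mul(Mul(-17, Rational(1, 12)), 0), -15) = Add(Mul(Rational(-17, 12), 0), -15) = Add(0, -15) = -15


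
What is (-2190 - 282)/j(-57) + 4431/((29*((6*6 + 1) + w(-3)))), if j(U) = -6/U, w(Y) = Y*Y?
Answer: -31323225/1334 ≈ -23481.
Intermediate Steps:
w(Y) = Y**2
(-2190 - 282)/j(-57) + 4431/((29*((6*6 + 1) + w(-3)))) = (-2190 - 282)/((-6/(-57))) + 4431/((29*((6*6 + 1) + (-3)**2))) = -2472/((-6*(-1/57))) + 4431/((29*((36 + 1) + 9))) = -2472/2/19 + 4431/((29*(37 + 9))) = -2472*19/2 + 4431/((29*46)) = -23484 + 4431/1334 = -31323225/1334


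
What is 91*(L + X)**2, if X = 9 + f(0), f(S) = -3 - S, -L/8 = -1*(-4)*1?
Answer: 61516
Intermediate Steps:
L = -32 (L = -8*(-1*(-4)) = -32 ≈ -32.000)
X = 6 (X = 9 + (-3 - 1*0) = 9 + (-3 + 0) = 9 - 3 = 6)
91*(L + X)**2 = 91*(-32 + 6)**2 = 91*(-26)**2 = 91*676 = 61516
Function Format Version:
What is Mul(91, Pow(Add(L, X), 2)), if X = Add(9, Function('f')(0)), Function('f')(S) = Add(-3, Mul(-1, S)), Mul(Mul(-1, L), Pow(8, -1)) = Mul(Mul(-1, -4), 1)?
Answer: 61516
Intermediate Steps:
L = -32 (L = Mul(-8, Mul(Mul(-1, -4), 1)) = Mul(-8, Mul(4, 1)) = Mul(-8, 4) = -32)
X = 6 (X = Add(9, Add(-3, Mul(-1, 0))) = Add(9, Add(-3, 0)) = Add(9, -3) = 6)
Mul(91, Pow(Add(L, X), 2)) = Mul(91, Pow(Add(-32, 6), 2)) = Mul(91, Pow(-26, 2)) = Mul(91, 676) = 61516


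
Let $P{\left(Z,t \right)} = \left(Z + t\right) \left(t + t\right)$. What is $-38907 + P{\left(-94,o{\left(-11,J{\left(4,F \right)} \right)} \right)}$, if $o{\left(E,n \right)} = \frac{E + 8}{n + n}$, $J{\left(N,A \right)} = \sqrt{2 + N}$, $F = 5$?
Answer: $- \frac{155625}{4} + 47 \sqrt{6} \approx -38791.0$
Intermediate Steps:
$o{\left(E,n \right)} = \frac{8 + E}{2 n}$
$P{\left(Z,t \right)} = 2 t \left(Z + t\right)$ ($P{\left(Z,t \right)} = \left(Z + t\right) 2 t = 2 t \left(Z + t\right)$)
$-38907 + P{\left(-94,o{\left(-11,J{\left(4,F \right)} \right)} \right)} = -38907 + 2 \frac{8 - 11}{2 \sqrt{2 + 4}} \left(-94 + \frac{8 - 11}{2 \sqrt{2 + 4}}\right) = -38907 + 2 \cdot \frac{1}{2} \frac{1}{\sqrt{6}} \left(-3\right) \left(-94 + \frac{1}{2} \frac{1}{\sqrt{6}} \left(-3\right)\right) = -38907 + 2 \cdot \frac{1}{2} \frac{\sqrt{6}}{6} \left(-3\right) \left(-94 + \frac{1}{2} \frac{\sqrt{6}}{6} \left(-3\right)\right) = -38907 + 2 \left(- \frac{\sqrt{6}}{4}\right) \left(-94 - \frac{\sqrt{6}}{4}\right) = -38907 - \frac{\sqrt{6} \left(-94 - \frac{\sqrt{6}}{4}\right)}{2}$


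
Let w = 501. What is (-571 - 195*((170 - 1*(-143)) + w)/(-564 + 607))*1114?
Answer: -204177262/43 ≈ -4.7483e+6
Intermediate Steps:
(-571 - 195*((170 - 1*(-143)) + w)/(-564 + 607))*1114 = (-571 - 195*((170 - 1*(-143)) + 501)/(-564 + 607))*1114 = (-571 - 195/(43/((170 + 143) + 501)))*1114 = (-571 - 195/(43/(313 + 501)))*1114 = (-571 - 195/(43/814))*1114 = (-571 - 195/(43*(1/814)))*1114 = (-571 - 195/43/814)*1114 = (-571 - 195*814/43)*1114 = (-571 - 158730/43)*1114 = -183283/43*1114 = -204177262/43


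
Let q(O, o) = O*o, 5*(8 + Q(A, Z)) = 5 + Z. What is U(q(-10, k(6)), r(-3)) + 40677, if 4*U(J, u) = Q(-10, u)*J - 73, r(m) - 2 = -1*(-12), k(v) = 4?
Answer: 162803/4 ≈ 40701.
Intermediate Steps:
Q(A, Z) = -7 + Z/5 (Q(A, Z) = -8 + (5 + Z)/5 = -8 + (1 + Z/5) = -7 + Z/5)
r(m) = 14 (r(m) = 2 - 1*(-12) = 2 + 12 = 14)
U(J, u) = -73/4 + J*(-7 + u/5)/4 (U(J, u) = ((-7 + u/5)*J - 73)/4 = (J*(-7 + u/5) - 73)/4 = (-73 + J*(-7 + u/5))/4 = -73/4 + J*(-7 + u/5)/4)
U(q(-10, k(6)), r(-3)) + 40677 = (-73/4 + (-10*4)*(-35 + 14)/20) + 40677 = (-73/4 + (1/20)*(-40)*(-21)) + 40677 = (-73/4 + 42) + 40677 = 95/4 + 40677 = 162803/4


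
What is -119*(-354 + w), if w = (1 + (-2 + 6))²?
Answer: 39151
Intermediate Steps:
w = 25 (w = (1 + 4)² = 5² = 25)
-119*(-354 + w) = -119*(-354 + 25) = -119*(-329) = 39151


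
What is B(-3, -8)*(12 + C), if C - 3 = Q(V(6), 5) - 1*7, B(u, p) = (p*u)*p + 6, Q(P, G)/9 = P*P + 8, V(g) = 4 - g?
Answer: -21576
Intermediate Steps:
Q(P, G) = 72 + 9*P² (Q(P, G) = 9*(P*P + 8) = 9*(P² + 8) = 9*(8 + P²) = 72 + 9*P²)
B(u, p) = 6 + u*p² (B(u, p) = u*p² + 6 = 6 + u*p²)
C = 104 (C = 3 + ((72 + 9*(4 - 1*6)²) - 1*7) = 3 + ((72 + 9*(4 - 6)²) - 7) = 3 + ((72 + 9*(-2)²) - 7) = 3 + ((72 + 9*4) - 7) = 3 + ((72 + 36) - 7) = 3 + (108 - 7) = 3 + 101 = 104)
B(-3, -8)*(12 + C) = (6 - 3*(-8)²)*(12 + 104) = (6 - 3*64)*116 = (6 - 192)*116 = -186*116 = -21576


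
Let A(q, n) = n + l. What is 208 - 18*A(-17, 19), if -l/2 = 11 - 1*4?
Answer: 118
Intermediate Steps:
l = -14 (l = -2*(11 - 1*4) = -2*(11 - 4) = -2*7 = -14)
A(q, n) = -14 + n (A(q, n) = n - 14 = -14 + n)
208 - 18*A(-17, 19) = 208 - 18*(-14 + 19) = 208 - 18*5 = 208 - 90 = 118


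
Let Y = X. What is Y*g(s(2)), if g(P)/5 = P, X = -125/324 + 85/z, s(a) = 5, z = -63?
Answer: -98375/2268 ≈ -43.375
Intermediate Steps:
X = -3935/2268 (X = -125/324 + 85/(-63) = -125*1/324 + 85*(-1/63) = -125/324 - 85/63 = -3935/2268 ≈ -1.7350)
g(P) = 5*P
Y = -3935/2268 ≈ -1.7350
Y*g(s(2)) = -19675*5/2268 = -3935/2268*25 = -98375/2268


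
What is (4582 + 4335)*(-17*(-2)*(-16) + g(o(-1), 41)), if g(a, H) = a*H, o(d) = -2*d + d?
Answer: -4485251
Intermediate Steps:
o(d) = -d
g(a, H) = H*a
(4582 + 4335)*(-17*(-2)*(-16) + g(o(-1), 41)) = (4582 + 4335)*(-17*(-2)*(-16) + 41*(-1*(-1))) = 8917*(34*(-16) + 41*1) = 8917*(-544 + 41) = 8917*(-503) = -4485251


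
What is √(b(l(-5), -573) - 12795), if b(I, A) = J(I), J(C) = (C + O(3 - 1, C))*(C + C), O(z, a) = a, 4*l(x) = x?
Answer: I*√51155/2 ≈ 113.09*I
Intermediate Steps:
l(x) = x/4
J(C) = 4*C² (J(C) = (C + C)*(C + C) = (2*C)*(2*C) = 4*C²)
b(I, A) = 4*I²
√(b(l(-5), -573) - 12795) = √(4*((¼)*(-5))² - 12795) = √(4*(-5/4)² - 12795) = √(4*(25/16) - 12795) = √(25/4 - 12795) = √(-51155/4) = I*√51155/2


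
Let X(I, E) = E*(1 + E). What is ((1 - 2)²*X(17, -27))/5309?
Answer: 702/5309 ≈ 0.13223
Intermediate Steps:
((1 - 2)²*X(17, -27))/5309 = ((1 - 2)²*(-27*(1 - 27)))/5309 = ((-1)²*(-27*(-26)))*(1/5309) = (1*702)*(1/5309) = 702*(1/5309) = 702/5309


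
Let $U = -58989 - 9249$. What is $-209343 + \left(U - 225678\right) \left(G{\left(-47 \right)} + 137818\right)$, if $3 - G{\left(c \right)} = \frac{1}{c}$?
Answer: $- \frac{1903876593729}{47} \approx -4.0508 \cdot 10^{10}$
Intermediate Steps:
$G{\left(c \right)} = 3 - \frac{1}{c}$
$U = -68238$ ($U = -58989 - 9249 = -68238$)
$-209343 + \left(U - 225678\right) \left(G{\left(-47 \right)} + 137818\right) = -209343 + \left(-68238 - 225678\right) \left(\left(3 - \frac{1}{-47}\right) + 137818\right) = -209343 - 293916 \left(\left(3 - - \frac{1}{47}\right) + 137818\right) = -209343 - 293916 \left(\left(3 + \frac{1}{47}\right) + 137818\right) = -209343 - 293916 \left(\frac{142}{47} + 137818\right) = -209343 - \frac{1903866754608}{47} = - \frac{1903876593729}{47}$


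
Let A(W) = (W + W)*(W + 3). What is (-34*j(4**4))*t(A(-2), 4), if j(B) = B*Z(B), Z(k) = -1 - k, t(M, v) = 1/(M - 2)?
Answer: -1118464/3 ≈ -3.7282e+5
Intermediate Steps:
A(W) = 2*W*(3 + W) (A(W) = (2*W)*(3 + W) = 2*W*(3 + W))
t(M, v) = 1/(-2 + M)
j(B) = B*(-1 - B)
(-34*j(4**4))*t(A(-2), 4) = (-(-34)*4**4*(1 + 4**4))/(-2 + 2*(-2)*(3 - 2)) = (-(-34)*256*(1 + 256))/(-2 + 2*(-2)*1) = (-(-34)*256*257)/(-2 - 4) = -34*(-65792)/(-6) = 2236928*(-1/6) = -1118464/3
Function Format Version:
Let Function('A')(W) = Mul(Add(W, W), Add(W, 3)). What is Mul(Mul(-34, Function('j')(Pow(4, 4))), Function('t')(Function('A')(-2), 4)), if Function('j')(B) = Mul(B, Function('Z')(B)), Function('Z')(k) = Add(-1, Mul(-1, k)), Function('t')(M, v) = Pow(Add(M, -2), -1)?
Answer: Rational(-1118464, 3) ≈ -3.7282e+5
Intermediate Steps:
Function('A')(W) = Mul(2, W, Add(3, W)) (Function('A')(W) = Mul(Mul(2, W), Add(3, W)) = Mul(2, W, Add(3, W)))
Function('t')(M, v) = Pow(Add(-2, M), -1)
Function('j')(B) = Mul(B, Add(-1, Mul(-1, B)))
Mul(Mul(-34, Function('j')(Pow(4, 4))), Function('t')(Function('A')(-2), 4)) = Mul(Mul(-34, Mul(-1, Pow(4, 4), Add(1, Pow(4, 4)))), Pow(Add(-2, Mul(2, -2, Add(3, -2))), -1)) = Mul(Mul(-34, Mul(-1, 256, Add(1, 256))), Pow(Add(-2, Mul(2, -2, 1)), -1)) = Mul(Mul(-34, Mul(-1, 256, 257)), Pow(Add(-2, -4), -1)) = Mul(Mul(-34, -65792), Pow(-6, -1)) = Mul(2236928, Rational(-1, 6)) = Rational(-1118464, 3)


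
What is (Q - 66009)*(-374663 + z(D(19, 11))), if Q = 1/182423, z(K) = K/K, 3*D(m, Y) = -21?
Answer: 4511514880035572/182423 ≈ 2.4731e+10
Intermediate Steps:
D(m, Y) = -7 (D(m, Y) = (1/3)*(-21) = -7)
z(K) = 1
Q = 1/182423 ≈ 5.4818e-6
(Q - 66009)*(-374663 + z(D(19, 11))) = (1/182423 - 66009)*(-374663 + 1) = -12041559806/182423*(-374662) = 4511514880035572/182423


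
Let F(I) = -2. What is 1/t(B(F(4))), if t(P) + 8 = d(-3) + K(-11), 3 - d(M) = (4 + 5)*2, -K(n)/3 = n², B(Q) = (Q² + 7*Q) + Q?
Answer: -1/386 ≈ -0.0025907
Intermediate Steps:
B(Q) = Q² + 8*Q
K(n) = -3*n²
d(M) = -15 (d(M) = 3 - (4 + 5)*2 = 3 - 9*2 = 3 - 1*18 = 3 - 18 = -15)
t(P) = -386 (t(P) = -8 + (-15 - 3*(-11)²) = -8 + (-15 - 3*121) = -8 + (-15 - 363) = -8 - 378 = -386)
1/t(B(F(4))) = 1/(-386) = -1/386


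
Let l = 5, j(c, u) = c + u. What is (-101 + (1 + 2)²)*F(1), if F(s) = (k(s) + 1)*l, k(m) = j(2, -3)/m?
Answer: 0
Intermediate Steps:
k(m) = -1/m (k(m) = (2 - 3)/m = -1/m)
F(s) = 5 - 5/s (F(s) = (-1/s + 1)*5 = (1 - 1/s)*5 = 5 - 5/s)
(-101 + (1 + 2)²)*F(1) = (-101 + (1 + 2)²)*(5 - 5/1) = (-101 + 3²)*(5 - 5*1) = (-101 + 9)*(5 - 5) = -92*0 = 0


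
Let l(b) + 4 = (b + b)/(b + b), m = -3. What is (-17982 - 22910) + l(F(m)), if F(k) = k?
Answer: -40895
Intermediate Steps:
l(b) = -3 (l(b) = -4 + (b + b)/(b + b) = -4 + (2*b)/((2*b)) = -4 + (2*b)*(1/(2*b)) = -4 + 1 = -3)
(-17982 - 22910) + l(F(m)) = (-17982 - 22910) - 3 = -40892 - 3 = -40895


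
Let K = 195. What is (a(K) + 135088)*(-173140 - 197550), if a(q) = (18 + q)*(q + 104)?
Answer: -73683904750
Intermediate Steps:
a(q) = (18 + q)*(104 + q)
(a(K) + 135088)*(-173140 - 197550) = ((1872 + 195**2 + 122*195) + 135088)*(-173140 - 197550) = ((1872 + 38025 + 23790) + 135088)*(-370690) = (63687 + 135088)*(-370690) = 198775*(-370690) = -73683904750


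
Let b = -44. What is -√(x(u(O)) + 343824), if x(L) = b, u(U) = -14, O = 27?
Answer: -2*√85945 ≈ -586.33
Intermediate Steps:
x(L) = -44
-√(x(u(O)) + 343824) = -√(-44 + 343824) = -√343780 = -2*√85945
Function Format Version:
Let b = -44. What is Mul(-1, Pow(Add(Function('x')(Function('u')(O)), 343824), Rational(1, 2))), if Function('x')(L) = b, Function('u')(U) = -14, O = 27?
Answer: Mul(-2, Pow(85945, Rational(1, 2))) ≈ -586.33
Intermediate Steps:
Function('x')(L) = -44
Mul(-1, Pow(Add(Function('x')(Function('u')(O)), 343824), Rational(1, 2))) = Mul(-1, Pow(Add(-44, 343824), Rational(1, 2))) = Mul(-1, Pow(343780, Rational(1, 2))) = Mul(-1, Mul(2, Pow(85945, Rational(1, 2)))) = Mul(-2, Pow(85945, Rational(1, 2)))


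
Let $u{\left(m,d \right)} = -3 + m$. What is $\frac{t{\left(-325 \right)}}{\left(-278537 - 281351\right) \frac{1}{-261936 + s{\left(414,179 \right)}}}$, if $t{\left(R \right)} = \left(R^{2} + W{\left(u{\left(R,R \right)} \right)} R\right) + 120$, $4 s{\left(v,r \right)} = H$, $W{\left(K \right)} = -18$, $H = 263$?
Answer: $\frac{116893642195}{2239552} \approx 52195.0$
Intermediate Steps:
$s{\left(v,r \right)} = \frac{263}{4}$ ($s{\left(v,r \right)} = \frac{1}{4} \cdot 263 = \frac{263}{4}$)
$t{\left(R \right)} = 120 + R^{2} - 18 R$ ($t{\left(R \right)} = \left(R^{2} - 18 R\right) + 120 = 120 + R^{2} - 18 R$)
$\frac{t{\left(-325 \right)}}{\left(-278537 - 281351\right) \frac{1}{-261936 + s{\left(414,179 \right)}}} = \frac{120 + \left(-325\right)^{2} - -5850}{\left(-278537 - 281351\right) \frac{1}{-261936 + \frac{263}{4}}} = \frac{120 + 105625 + 5850}{\left(-559888\right) \frac{1}{- \frac{1047481}{4}}} = \frac{111595}{\left(-559888\right) \left(- \frac{4}{1047481}\right)} = \frac{111595}{\frac{2239552}{1047481}} = 111595 \cdot \frac{1047481}{2239552} = \frac{116893642195}{2239552}$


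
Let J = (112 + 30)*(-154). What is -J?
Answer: 21868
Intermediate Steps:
J = -21868 (J = 142*(-154) = -21868)
-J = -1*(-21868) = 21868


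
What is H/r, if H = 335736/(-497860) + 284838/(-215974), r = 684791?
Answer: -2435451063/836727568487855 ≈ -2.9107e-6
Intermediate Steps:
H = -2435451063/1221872905 (H = 335736*(-1/497860) + 284838*(-1/215974) = -83934/124465 - 142419/107987 = -2435451063/1221872905 ≈ -1.9932)
H/r = -2435451063/1221872905/684791 = -2435451063/1221872905*1/684791 = -2435451063/836727568487855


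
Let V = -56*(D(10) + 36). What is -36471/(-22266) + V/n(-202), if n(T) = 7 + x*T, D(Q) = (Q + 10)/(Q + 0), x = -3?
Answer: -8341775/4549686 ≈ -1.8335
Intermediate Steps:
D(Q) = (10 + Q)/Q
V = -2128 (V = -56*((10 + 10)/10 + 36) = -56*((⅒)*20 + 36) = -56*(2 + 36) = -56*38 = -2128)
n(T) = 7 - 3*T
-36471/(-22266) + V/n(-202) = -36471/(-22266) - 2128/(7 - 3*(-202)) = -36471*(-1/22266) - 2128/(7 + 606) = 12157/7422 - 2128/613 = -8341775/4549686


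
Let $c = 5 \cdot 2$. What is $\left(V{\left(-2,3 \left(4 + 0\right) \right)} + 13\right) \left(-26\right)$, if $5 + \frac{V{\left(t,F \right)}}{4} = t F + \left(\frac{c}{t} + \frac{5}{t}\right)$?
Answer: $3458$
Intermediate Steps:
$c = 10$
$V{\left(t,F \right)} = -20 + \frac{60}{t} + 4 F t$ ($V{\left(t,F \right)} = -20 + 4 \left(t F + \left(\frac{10}{t} + \frac{5}{t}\right)\right) = -20 + 4 \left(F t + \frac{15}{t}\right) = -20 + 4 \left(\frac{15}{t} + F t\right) = -20 + \left(\frac{60}{t} + 4 F t\right) = -20 + \frac{60}{t} + 4 F t$)
$\left(V{\left(-2,3 \left(4 + 0\right) \right)} + 13\right) \left(-26\right) = \left(\left(-20 + \frac{60}{-2} + 4 \cdot 3 \left(4 + 0\right) \left(-2\right)\right) + 13\right) \left(-26\right) = \left(\left(-20 + 60 \left(- \frac{1}{2}\right) + 4 \cdot 3 \cdot 4 \left(-2\right)\right) + 13\right) \left(-26\right) = \left(\left(-20 - 30 + 4 \cdot 12 \left(-2\right)\right) + 13\right) \left(-26\right) = \left(\left(-20 - 30 - 96\right) + 13\right) \left(-26\right) = \left(-146 + 13\right) \left(-26\right) = \left(-133\right) \left(-26\right) = 3458$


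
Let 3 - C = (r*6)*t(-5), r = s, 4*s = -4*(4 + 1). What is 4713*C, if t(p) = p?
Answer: -692811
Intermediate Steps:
s = -5 (s = (-4*(4 + 1))/4 = (-4*5)/4 = (¼)*(-20) = -5)
r = -5
C = -147 (C = 3 - (-5*6)*(-5) = 3 - (-30)*(-5) = 3 - 1*150 = 3 - 150 = -147)
4713*C = 4713*(-147) = -692811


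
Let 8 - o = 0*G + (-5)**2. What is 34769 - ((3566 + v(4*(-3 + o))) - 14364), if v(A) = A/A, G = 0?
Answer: 45566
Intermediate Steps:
o = -17 (o = 8 - (0*0 + (-5)**2) = 8 - (0 + 25) = 8 - 1*25 = 8 - 25 = -17)
v(A) = 1
34769 - ((3566 + v(4*(-3 + o))) - 14364) = 34769 - ((3566 + 1) - 14364) = 34769 - (3567 - 14364) = 34769 - 1*(-10797) = 34769 + 10797 = 45566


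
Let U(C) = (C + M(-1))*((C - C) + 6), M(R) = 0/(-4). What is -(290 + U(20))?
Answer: -410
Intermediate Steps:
M(R) = 0 (M(R) = 0*(-1/4) = 0)
U(C) = 6*C (U(C) = (C + 0)*((C - C) + 6) = C*(0 + 6) = C*6 = 6*C)
-(290 + U(20)) = -(290 + 6*20) = -(290 + 120) = -1*410 = -410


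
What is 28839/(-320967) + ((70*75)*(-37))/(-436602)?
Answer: 2764259704/7785268563 ≈ 0.35506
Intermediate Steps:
28839/(-320967) + ((70*75)*(-37))/(-436602) = 28839*(-1/320967) + (5250*(-37))*(-1/436602) = -9613/106989 - 194250*(-1/436602) = -9613/106989 + 32375/72767 = 2764259704/7785268563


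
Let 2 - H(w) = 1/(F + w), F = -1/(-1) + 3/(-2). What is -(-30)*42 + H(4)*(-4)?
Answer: 8772/7 ≈ 1253.1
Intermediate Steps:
F = -½ (F = -1*(-1) + 3*(-½) = 1 - 3/2 = -½ ≈ -0.50000)
H(w) = 2 - 1/(-½ + w)
-(-30)*42 + H(4)*(-4) = -(-30)*42 + (4*(-1 + 4)/(-1 + 2*4))*(-4) = -30*(-42) + (4*3/(-1 + 8))*(-4) = 1260 + (4*3/7)*(-4) = 1260 + (4*(⅐)*3)*(-4) = 1260 + (12/7)*(-4) = 1260 - 48/7 = 8772/7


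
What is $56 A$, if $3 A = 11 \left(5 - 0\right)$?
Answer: $\frac{3080}{3} \approx 1026.7$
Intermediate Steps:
$A = \frac{55}{3}$ ($A = \frac{11 \left(5 - 0\right)}{3} = \frac{11 \left(5 + 0\right)}{3} = \frac{11 \cdot 5}{3} = \frac{1}{3} \cdot 55 = \frac{55}{3} \approx 18.333$)
$56 A = 56 \cdot \frac{55}{3} = \frac{3080}{3}$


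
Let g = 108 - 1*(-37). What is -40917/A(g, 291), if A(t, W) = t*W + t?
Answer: -40917/42340 ≈ -0.96639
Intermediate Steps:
g = 145 (g = 108 + 37 = 145)
A(t, W) = t + W*t (A(t, W) = W*t + t = t + W*t)
-40917/A(g, 291) = -40917*1/(145*(1 + 291)) = -40917/(145*292) = -40917/42340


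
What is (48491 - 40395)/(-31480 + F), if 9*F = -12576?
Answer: -3036/12329 ≈ -0.24625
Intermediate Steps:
F = -4192/3 (F = (⅑)*(-12576) = -4192/3 ≈ -1397.3)
(48491 - 40395)/(-31480 + F) = (48491 - 40395)/(-31480 - 4192/3) = 8096/(-98632/3) = 8096*(-3/98632) = -3036/12329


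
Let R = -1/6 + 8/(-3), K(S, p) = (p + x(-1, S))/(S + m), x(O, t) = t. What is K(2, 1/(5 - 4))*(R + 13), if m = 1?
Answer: 61/6 ≈ 10.167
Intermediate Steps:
K(S, p) = (S + p)/(1 + S) (K(S, p) = (p + S)/(S + 1) = (S + p)/(1 + S))
R = -17/6 (R = -1*⅙ + 8*(-⅓) = -⅙ - 8/3 = -17/6 ≈ -2.8333)
K(2, 1/(5 - 4))*(R + 13) = ((2 + 1/(5 - 4))/(1 + 2))*(-17/6 + 13) = ((2 + 1/1)/3)*(61/6) = ((2 + 1)/3)*(61/6) = ((⅓)*3)*(61/6) = 1*(61/6) = 61/6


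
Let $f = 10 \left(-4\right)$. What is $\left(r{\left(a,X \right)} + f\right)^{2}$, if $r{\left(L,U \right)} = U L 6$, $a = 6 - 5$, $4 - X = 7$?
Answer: $3364$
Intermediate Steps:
$X = -3$ ($X = 4 - 7 = -3$)
$a = 1$
$r{\left(L,U \right)} = 6 L U$ ($r{\left(L,U \right)} = L U 6 = 6 L U$)
$f = -40$
$\left(r{\left(a,X \right)} + f\right)^{2} = \left(6 \cdot 1 \left(-3\right) - 40\right)^{2} = \left(-18 - 40\right)^{2} = \left(-58\right)^{2} = 3364$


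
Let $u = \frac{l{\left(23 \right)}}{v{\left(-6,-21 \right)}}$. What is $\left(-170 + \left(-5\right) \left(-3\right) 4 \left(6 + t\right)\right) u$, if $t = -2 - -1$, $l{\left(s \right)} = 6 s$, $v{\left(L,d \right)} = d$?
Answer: $- \frac{5980}{7} \approx -854.29$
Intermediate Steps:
$t = -1$ ($t = -2 + 1 = -1$)
$u = - \frac{46}{7}$ ($u = \frac{6 \cdot 23}{-21} = 138 \left(- \frac{1}{21}\right) = - \frac{46}{7} \approx -6.5714$)
$\left(-170 + \left(-5\right) \left(-3\right) 4 \left(6 + t\right)\right) u = \left(-170 + \left(-5\right) \left(-3\right) 4 \left(6 - 1\right)\right) \left(- \frac{46}{7}\right) = \left(-170 + 15 \cdot 4 \cdot 5\right) \left(- \frac{46}{7}\right) = \left(-170 + 60 \cdot 5\right) \left(- \frac{46}{7}\right) = \left(-170 + 300\right) \left(- \frac{46}{7}\right) = 130 \left(- \frac{46}{7}\right) = - \frac{5980}{7}$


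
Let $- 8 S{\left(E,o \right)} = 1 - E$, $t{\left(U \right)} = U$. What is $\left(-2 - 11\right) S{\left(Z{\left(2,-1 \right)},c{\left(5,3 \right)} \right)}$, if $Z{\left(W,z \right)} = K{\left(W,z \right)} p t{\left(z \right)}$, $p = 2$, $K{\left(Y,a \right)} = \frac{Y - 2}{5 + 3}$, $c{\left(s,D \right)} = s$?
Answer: $\frac{13}{8} \approx 1.625$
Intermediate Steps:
$K{\left(Y,a \right)} = - \frac{1}{4} + \frac{Y}{8}$ ($K{\left(Y,a \right)} = \frac{-2 + Y}{8} = \left(-2 + Y\right) \frac{1}{8} = - \frac{1}{4} + \frac{Y}{8}$)
$Z{\left(W,z \right)} = z \left(- \frac{1}{2} + \frac{W}{4}\right)$ ($Z{\left(W,z \right)} = \left(- \frac{1}{4} + \frac{W}{8}\right) 2 z = \left(- \frac{1}{2} + \frac{W}{4}\right) z = z \left(- \frac{1}{2} + \frac{W}{4}\right)$)
$S{\left(E,o \right)} = - \frac{1}{8} + \frac{E}{8}$ ($S{\left(E,o \right)} = - \frac{1 - E}{8} = - \frac{1}{8} + \frac{E}{8}$)
$\left(-2 - 11\right) S{\left(Z{\left(2,-1 \right)},c{\left(5,3 \right)} \right)} = \left(-2 - 11\right) \left(- \frac{1}{8} + \frac{\frac{1}{4} \left(-1\right) \left(-2 + 2\right)}{8}\right) = - 13 \left(- \frac{1}{8} + \frac{\frac{1}{4} \left(-1\right) 0}{8}\right) = - 13 \left(- \frac{1}{8} + \frac{1}{8} \cdot 0\right) = - 13 \left(- \frac{1}{8} + 0\right) = \left(-13\right) \left(- \frac{1}{8}\right) = \frac{13}{8}$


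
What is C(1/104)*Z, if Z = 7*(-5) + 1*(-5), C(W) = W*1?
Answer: -5/13 ≈ -0.38462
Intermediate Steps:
C(W) = W
Z = -40 (Z = -35 - 5 = -40)
C(1/104)*Z = -40/104 = (1/104)*(-40) = -5/13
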